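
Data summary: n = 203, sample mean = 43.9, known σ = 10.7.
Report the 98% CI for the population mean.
(42.15, 45.65)

z-interval (σ known):
z* = 2.326 for 98% confidence

Margin of error = z* · σ/√n = 2.326 · 10.7/√203 = 1.75

CI: (43.9 - 1.75, 43.9 + 1.75) = (42.15, 45.65)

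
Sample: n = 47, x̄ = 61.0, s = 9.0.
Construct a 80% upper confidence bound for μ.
μ ≤ 62.12

Upper bound (one-sided):
t* = 0.850 (one-sided for 80%)
Upper bound = x̄ + t* · s/√n = 61.0 + 0.850 · 9.0/√47 = 62.12

We are 80% confident that μ ≤ 62.12.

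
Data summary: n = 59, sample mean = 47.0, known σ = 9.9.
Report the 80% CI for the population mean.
(45.35, 48.65)

z-interval (σ known):
z* = 1.282 for 80% confidence

Margin of error = z* · σ/√n = 1.282 · 9.9/√59 = 1.65

CI: (47.0 - 1.65, 47.0 + 1.65) = (45.35, 48.65)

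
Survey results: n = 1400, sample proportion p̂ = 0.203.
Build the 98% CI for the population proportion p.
(0.178, 0.228)

Proportion CI:
SE = √(p̂(1-p̂)/n) = √(0.203 · 0.797 / 1400) = 0.01075

z* = 2.326
Margin = z* · SE = 2.326 · 0.01075 = 0.0250

CI: 0.203 ± 0.0250 = (0.178, 0.228)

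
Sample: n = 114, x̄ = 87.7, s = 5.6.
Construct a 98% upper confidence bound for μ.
μ ≤ 88.79

Upper bound (one-sided):
t* = 2.078 (one-sided for 98%)
Upper bound = x̄ + t* · s/√n = 87.7 + 2.078 · 5.6/√114 = 88.79

We are 98% confident that μ ≤ 88.79.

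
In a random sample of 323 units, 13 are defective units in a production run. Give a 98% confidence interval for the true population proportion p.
(0.015, 0.066)

Proportion CI:
p̂ = 13/323 = 0.04025
SE = √(p̂(1-p̂)/n) = √(0.04025 · 0.95975 / 323) = 0.01094

z* = 2.326
Margin = z* · SE = 2.326 · 0.01094 = 0.0254

CI: 0.04025 ± 0.0254 = (0.015, 0.066)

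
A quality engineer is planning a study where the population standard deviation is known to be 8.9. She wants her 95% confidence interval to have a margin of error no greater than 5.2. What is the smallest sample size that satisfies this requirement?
n ≥ 12

For margin E ≤ 5.2:
n ≥ (z* · σ / E)²
n ≥ (1.960 · 8.9 / 5.2)²
n ≥ 11.25

Minimum n = 12 (rounding up)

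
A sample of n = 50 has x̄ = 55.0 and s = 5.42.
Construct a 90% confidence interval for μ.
(53.71, 56.29)

t-interval (σ unknown):
df = n - 1 = 49
t* = 1.677 for 90% confidence

Margin of error = t* · s/√n = 1.677 · 5.42/√50 = 1.29

CI: (53.71, 56.29)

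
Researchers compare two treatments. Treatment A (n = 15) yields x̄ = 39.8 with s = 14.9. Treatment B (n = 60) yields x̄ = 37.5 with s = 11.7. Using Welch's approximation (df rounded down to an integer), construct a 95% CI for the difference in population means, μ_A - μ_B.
(-6.38, 10.98)

Difference: x̄₁ - x̄₂ = 2.30
SE = √(s₁²/n₁ + s₂²/n₂) = √(14.9²/15 + 11.7²/60) = 4.1331
df = 18.54 → 18 (Welch–Satterthwaite, rounded down)
t* = 2.101

CI: 2.30 ± 2.101 · 4.1331 = 2.30 ± 8.68 = (-6.38, 10.98)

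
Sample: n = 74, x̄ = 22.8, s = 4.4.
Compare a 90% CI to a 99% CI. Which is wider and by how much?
99% CI is wider by 1.01

df = 73
90% CI: t* = 1.666, (21.95, 23.65), width = 2 · t* · s/√n = 1.70
99% CI: t* = 2.645, (21.45, 24.15), width = 2 · t* · s/√n = 2.71

The 99% CI is wider by 2.71 - 1.70 = 1.01.
Higher confidence requires a wider interval.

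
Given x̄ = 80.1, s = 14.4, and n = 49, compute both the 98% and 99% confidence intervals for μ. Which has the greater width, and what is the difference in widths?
99% CI is wider by 1.13

df = 48
98% CI: t* = 2.407, (75.15, 85.05), width = 2 · t* · s/√n = 9.90
99% CI: t* = 2.682, (74.58, 85.62), width = 2 · t* · s/√n = 11.03

The 99% CI is wider by 11.03 - 9.90 = 1.13.
Higher confidence requires a wider interval.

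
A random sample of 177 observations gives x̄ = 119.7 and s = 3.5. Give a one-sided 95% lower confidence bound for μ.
μ ≥ 119.26

Lower bound (one-sided):
t* = 1.654 (one-sided for 95%)
Lower bound = x̄ - t* · s/√n = 119.7 - 1.654 · 3.5/√177 = 119.26

We are 95% confident that μ ≥ 119.26.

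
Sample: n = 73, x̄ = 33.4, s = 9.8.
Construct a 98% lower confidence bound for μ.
μ ≥ 31.00

Lower bound (one-sided):
t* = 2.092 (one-sided for 98%)
Lower bound = x̄ - t* · s/√n = 33.4 - 2.092 · 9.8/√73 = 31.00

We are 98% confident that μ ≥ 31.00.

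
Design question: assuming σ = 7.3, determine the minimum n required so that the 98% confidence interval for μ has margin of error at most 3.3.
n ≥ 27

For margin E ≤ 3.3:
n ≥ (z* · σ / E)²
n ≥ (2.326 · 7.3 / 3.3)²
n ≥ 26.48

Minimum n = 27 (rounding up)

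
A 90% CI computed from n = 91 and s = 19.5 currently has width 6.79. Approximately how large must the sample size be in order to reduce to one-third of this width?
n ≈ 819

CI width ∝ 1/√n
To reduce width by factor 3, need √n to grow by 3 → need 3² = 9 times as many samples.

Current: n = 91, width = 6.79
New: n = 819, width ≈ 2.24

Width reduced by factor of 6.79/2.24 = 3.03.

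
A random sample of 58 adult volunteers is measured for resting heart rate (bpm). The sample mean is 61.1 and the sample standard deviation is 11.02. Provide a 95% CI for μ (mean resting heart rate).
(58.20, 64.00)

t-interval (σ unknown):
df = n - 1 = 57
t* = 2.002 for 95% confidence

Margin of error = t* · s/√n = 2.002 · 11.02/√58 = 2.90

CI: (58.20, 64.00)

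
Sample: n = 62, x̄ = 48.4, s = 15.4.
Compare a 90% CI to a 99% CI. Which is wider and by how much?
99% CI is wider by 3.87

df = 61
90% CI: t* = 1.670, (45.13, 51.67), width = 2 · t* · s/√n = 6.53
99% CI: t* = 2.659, (43.20, 53.60), width = 2 · t* · s/√n = 10.40

The 99% CI is wider by 10.40 - 6.53 = 3.87.
Higher confidence requires a wider interval.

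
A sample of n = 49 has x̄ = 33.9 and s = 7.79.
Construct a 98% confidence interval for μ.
(31.22, 36.58)

t-interval (σ unknown):
df = n - 1 = 48
t* = 2.407 for 98% confidence

Margin of error = t* · s/√n = 2.407 · 7.79/√49 = 2.68

CI: (31.22, 36.58)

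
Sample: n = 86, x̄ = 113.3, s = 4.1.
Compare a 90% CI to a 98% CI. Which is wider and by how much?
98% CI is wider by 0.63

df = 85
90% CI: t* = 1.663, (112.56, 114.04), width = 2 · t* · s/√n = 1.47
98% CI: t* = 2.371, (112.25, 114.35), width = 2 · t* · s/√n = 2.10

The 98% CI is wider by 2.10 - 1.47 = 0.63.
Higher confidence requires a wider interval.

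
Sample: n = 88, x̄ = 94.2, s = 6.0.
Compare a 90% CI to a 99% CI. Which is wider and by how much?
99% CI is wider by 1.24

df = 87
90% CI: t* = 1.663, (93.14, 95.26), width = 2 · t* · s/√n = 2.13
99% CI: t* = 2.634, (92.52, 95.88), width = 2 · t* · s/√n = 3.37

The 99% CI is wider by 3.37 - 2.13 = 1.24.
Higher confidence requires a wider interval.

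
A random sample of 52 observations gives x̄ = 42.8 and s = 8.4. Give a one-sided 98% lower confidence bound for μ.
μ ≥ 40.34

Lower bound (one-sided):
t* = 2.108 (one-sided for 98%)
Lower bound = x̄ - t* · s/√n = 42.8 - 2.108 · 8.4/√52 = 40.34

We are 98% confident that μ ≥ 40.34.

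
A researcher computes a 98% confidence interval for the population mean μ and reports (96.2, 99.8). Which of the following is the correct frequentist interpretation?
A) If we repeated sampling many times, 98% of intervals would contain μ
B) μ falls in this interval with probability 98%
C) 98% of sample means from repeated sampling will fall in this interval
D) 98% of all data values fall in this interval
A

A) Correct — this is the frequentist long-run coverage interpretation.
B) Wrong — μ is fixed; the randomness lives in the interval, not in μ.
C) Wrong — coverage applies to intervals containing μ, not to future x̄ values.
D) Wrong — a CI is about the parameter μ, not individual data values.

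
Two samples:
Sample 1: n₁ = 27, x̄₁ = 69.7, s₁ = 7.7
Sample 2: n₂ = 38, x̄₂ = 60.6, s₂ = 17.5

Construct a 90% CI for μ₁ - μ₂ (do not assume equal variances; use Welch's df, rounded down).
(3.74, 14.46)

Difference: x̄₁ - x̄₂ = 9.10
SE = √(s₁²/n₁ + s₂²/n₂) = √(7.7²/27 + 17.5²/38) = 3.2024
df = 54.19 → 54 (Welch–Satterthwaite, rounded down)
t* = 1.674

CI: 9.10 ± 1.674 · 3.2024 = 9.10 ± 5.36 = (3.74, 14.46)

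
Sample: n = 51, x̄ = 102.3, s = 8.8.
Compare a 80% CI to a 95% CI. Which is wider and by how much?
95% CI is wider by 1.75

df = 50
80% CI: t* = 1.299, (100.70, 103.90), width = 2 · t* · s/√n = 3.20
95% CI: t* = 2.009, (99.82, 104.78), width = 2 · t* · s/√n = 4.95

The 95% CI is wider by 4.95 - 3.20 = 1.75.
Higher confidence requires a wider interval.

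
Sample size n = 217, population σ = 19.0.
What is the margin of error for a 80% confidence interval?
Margin of error = 1.65

Margin of error = z* · σ/√n
= 1.282 · 19.0/√217
= 1.282 · 19.0/14.7309
= 1.65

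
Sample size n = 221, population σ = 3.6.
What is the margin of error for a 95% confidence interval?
Margin of error = 0.47

Margin of error = z* · σ/√n
= 1.960 · 3.6/√221
= 1.960 · 3.6/14.8661
= 0.47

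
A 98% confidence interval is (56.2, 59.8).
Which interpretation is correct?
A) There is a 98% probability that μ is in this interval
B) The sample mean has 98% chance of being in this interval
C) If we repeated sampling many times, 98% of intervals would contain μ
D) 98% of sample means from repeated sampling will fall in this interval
C

A) Wrong — μ is fixed; the randomness lives in the interval, not in μ.
B) Wrong — x̄ is observed and sits in the interval by construction.
C) Correct — this is the frequentist long-run coverage interpretation.
D) Wrong — coverage applies to intervals containing μ, not to future x̄ values.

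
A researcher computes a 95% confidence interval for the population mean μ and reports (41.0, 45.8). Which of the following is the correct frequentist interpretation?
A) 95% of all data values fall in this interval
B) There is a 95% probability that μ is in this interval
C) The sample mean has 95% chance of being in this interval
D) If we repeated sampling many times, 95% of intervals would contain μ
D

A) Wrong — a CI is about the parameter μ, not individual data values.
B) Wrong — μ is fixed; the randomness lives in the interval, not in μ.
C) Wrong — x̄ is observed and sits in the interval by construction.
D) Correct — this is the frequentist long-run coverage interpretation.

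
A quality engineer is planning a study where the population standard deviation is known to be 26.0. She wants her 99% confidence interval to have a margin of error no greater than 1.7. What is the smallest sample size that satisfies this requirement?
n ≥ 1553

For margin E ≤ 1.7:
n ≥ (z* · σ / E)²
n ≥ (2.576 · 26.0 / 1.7)²
n ≥ 1552.17

Minimum n = 1553 (rounding up)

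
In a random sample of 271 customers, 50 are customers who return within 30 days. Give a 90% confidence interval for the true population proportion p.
(0.146, 0.223)

Proportion CI:
p̂ = 50/271 = 0.18450
SE = √(p̂(1-p̂)/n) = √(0.18450 · 0.81550 / 271) = 0.02356

z* = 1.645
Margin = z* · SE = 1.645 · 0.02356 = 0.0388

CI: 0.18450 ± 0.0388 = (0.146, 0.223)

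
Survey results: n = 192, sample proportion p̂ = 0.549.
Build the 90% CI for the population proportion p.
(0.490, 0.608)

Proportion CI:
SE = √(p̂(1-p̂)/n) = √(0.549 · 0.451 / 192) = 0.03591

z* = 1.645
Margin = z* · SE = 1.645 · 0.03591 = 0.0591

CI: 0.549 ± 0.0591 = (0.490, 0.608)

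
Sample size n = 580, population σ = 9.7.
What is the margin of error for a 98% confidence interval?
Margin of error = 0.94

Margin of error = z* · σ/√n
= 2.326 · 9.7/√580
= 2.326 · 9.7/24.0832
= 0.94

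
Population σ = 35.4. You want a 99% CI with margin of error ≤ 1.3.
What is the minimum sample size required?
n ≥ 4921

For margin E ≤ 1.3:
n ≥ (z* · σ / E)²
n ≥ (2.576 · 35.4 / 1.3)²
n ≥ 4920.53

Minimum n = 4921 (rounding up)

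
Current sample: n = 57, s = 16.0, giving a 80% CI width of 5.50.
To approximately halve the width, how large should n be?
n ≈ 228

CI width ∝ 1/√n
To reduce width by factor 2, need √n to grow by 2 → need 2² = 4 times as many samples.

Current: n = 57, width = 5.50
New: n = 228, width ≈ 2.72

Width reduced by factor of 5.50/2.72 = 2.02.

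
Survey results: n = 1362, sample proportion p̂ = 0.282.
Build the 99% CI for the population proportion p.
(0.251, 0.313)

Proportion CI:
SE = √(p̂(1-p̂)/n) = √(0.282 · 0.718 / 1362) = 0.01219

z* = 2.576
Margin = z* · SE = 2.576 · 0.01219 = 0.0314

CI: 0.282 ± 0.0314 = (0.251, 0.313)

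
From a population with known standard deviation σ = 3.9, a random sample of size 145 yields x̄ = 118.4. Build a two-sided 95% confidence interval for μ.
(117.77, 119.03)

z-interval (σ known):
z* = 1.960 for 95% confidence

Margin of error = z* · σ/√n = 1.960 · 3.9/√145 = 0.63

CI: (118.4 - 0.63, 118.4 + 0.63) = (117.77, 119.03)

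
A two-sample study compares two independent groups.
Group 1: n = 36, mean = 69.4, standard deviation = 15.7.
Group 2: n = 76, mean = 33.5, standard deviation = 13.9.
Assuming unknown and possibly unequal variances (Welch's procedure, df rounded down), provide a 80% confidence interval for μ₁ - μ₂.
(31.93, 39.87)

Difference: x̄₁ - x̄₂ = 35.90
SE = √(s₁²/n₁ + s₂²/n₂) = √(15.7²/36 + 13.9²/76) = 3.0642
df = 61.84 → 61 (Welch–Satterthwaite, rounded down)
t* = 1.296

CI: 35.90 ± 1.296 · 3.0642 = 35.90 ± 3.97 = (31.93, 39.87)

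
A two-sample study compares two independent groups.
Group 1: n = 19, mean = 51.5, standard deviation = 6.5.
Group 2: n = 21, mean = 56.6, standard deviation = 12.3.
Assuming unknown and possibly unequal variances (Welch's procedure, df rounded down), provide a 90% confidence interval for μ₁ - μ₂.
(-10.31, 0.11)

Difference: x̄₁ - x̄₂ = -5.10
SE = √(s₁²/n₁ + s₂²/n₂) = √(6.5²/19 + 12.3²/21) = 3.0705
df = 30.97 → 30 (Welch–Satterthwaite, rounded down)
t* = 1.697

CI: -5.10 ± 1.697 · 3.0705 = -5.10 ± 5.21 = (-10.31, 0.11)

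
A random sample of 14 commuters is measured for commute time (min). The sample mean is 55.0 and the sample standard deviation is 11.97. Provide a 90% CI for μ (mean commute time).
(49.33, 60.67)

t-interval (σ unknown):
df = n - 1 = 13
t* = 1.771 for 90% confidence

Margin of error = t* · s/√n = 1.771 · 11.97/√14 = 5.67

CI: (49.33, 60.67)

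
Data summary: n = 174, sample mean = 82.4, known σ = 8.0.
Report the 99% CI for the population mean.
(80.84, 83.96)

z-interval (σ known):
z* = 2.576 for 99% confidence

Margin of error = z* · σ/√n = 2.576 · 8.0/√174 = 1.56

CI: (82.4 - 1.56, 82.4 + 1.56) = (80.84, 83.96)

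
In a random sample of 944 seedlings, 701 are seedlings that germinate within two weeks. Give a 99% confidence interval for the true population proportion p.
(0.706, 0.779)

Proportion CI:
p̂ = 701/944 = 0.74258
SE = √(p̂(1-p̂)/n) = √(0.74258 · 0.25742 / 944) = 0.01423

z* = 2.576
Margin = z* · SE = 2.576 · 0.01423 = 0.0367

CI: 0.74258 ± 0.0367 = (0.706, 0.779)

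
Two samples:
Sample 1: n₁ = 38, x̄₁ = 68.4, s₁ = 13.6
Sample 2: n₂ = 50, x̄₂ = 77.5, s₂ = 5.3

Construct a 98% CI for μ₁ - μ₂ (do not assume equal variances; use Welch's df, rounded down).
(-14.72, -3.48)

Difference: x̄₁ - x̄₂ = -9.10
SE = √(s₁²/n₁ + s₂²/n₂) = √(13.6²/38 + 5.3²/50) = 2.3301
df = 45.58 → 45 (Welch–Satterthwaite, rounded down)
t* = 2.412

CI: -9.10 ± 2.412 · 2.3301 = -9.10 ± 5.62 = (-14.72, -3.48)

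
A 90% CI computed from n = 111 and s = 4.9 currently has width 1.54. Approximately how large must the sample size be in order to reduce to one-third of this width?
n ≈ 999

CI width ∝ 1/√n
To reduce width by factor 3, need √n to grow by 3 → need 3² = 9 times as many samples.

Current: n = 111, width = 1.54
New: n = 999, width ≈ 0.51

Width reduced by factor of 1.54/0.51 = 3.02.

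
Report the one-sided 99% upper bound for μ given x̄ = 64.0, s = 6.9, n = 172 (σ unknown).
μ ≤ 65.24

Upper bound (one-sided):
t* = 2.348 (one-sided for 99%)
Upper bound = x̄ + t* · s/√n = 64.0 + 2.348 · 6.9/√172 = 65.24

We are 99% confident that μ ≤ 65.24.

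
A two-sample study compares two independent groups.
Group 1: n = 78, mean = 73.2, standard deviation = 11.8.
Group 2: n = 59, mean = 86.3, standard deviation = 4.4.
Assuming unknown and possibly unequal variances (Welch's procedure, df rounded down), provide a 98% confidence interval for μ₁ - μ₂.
(-16.54, -9.66)

Difference: x̄₁ - x̄₂ = -13.10
SE = √(s₁²/n₁ + s₂²/n₂) = √(11.8²/78 + 4.4²/59) = 1.4537
df = 103.28 → 103 (Welch–Satterthwaite, rounded down)
t* = 2.363

CI: -13.10 ± 2.363 · 1.4537 = -13.10 ± 3.44 = (-16.54, -9.66)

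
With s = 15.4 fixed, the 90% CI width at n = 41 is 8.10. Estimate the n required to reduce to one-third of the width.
n ≈ 369

CI width ∝ 1/√n
To reduce width by factor 3, need √n to grow by 3 → need 3² = 9 times as many samples.

Current: n = 41, width = 8.10
New: n = 369, width ≈ 2.64

Width reduced by factor of 8.10/2.64 = 3.07.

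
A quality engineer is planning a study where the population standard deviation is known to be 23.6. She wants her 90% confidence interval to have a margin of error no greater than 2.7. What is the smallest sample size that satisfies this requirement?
n ≥ 207

For margin E ≤ 2.7:
n ≥ (z* · σ / E)²
n ≥ (1.645 · 23.6 / 2.7)²
n ≥ 206.74

Minimum n = 207 (rounding up)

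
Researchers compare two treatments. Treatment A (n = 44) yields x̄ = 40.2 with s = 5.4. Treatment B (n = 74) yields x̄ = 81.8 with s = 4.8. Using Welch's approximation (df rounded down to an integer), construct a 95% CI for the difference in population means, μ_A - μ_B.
(-43.56, -39.64)

Difference: x̄₁ - x̄₂ = -41.60
SE = √(s₁²/n₁ + s₂²/n₂) = √(5.4²/44 + 4.8²/74) = 0.9870
df = 82.21 → 82 (Welch–Satterthwaite, rounded down)
t* = 1.989

CI: -41.60 ± 1.989 · 0.9870 = -41.60 ± 1.96 = (-43.56, -39.64)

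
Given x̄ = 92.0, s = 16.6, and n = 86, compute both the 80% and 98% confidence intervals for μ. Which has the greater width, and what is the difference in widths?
98% CI is wider by 3.86

df = 85
80% CI: t* = 1.292, (89.69, 94.31), width = 2 · t* · s/√n = 4.63
98% CI: t* = 2.371, (87.76, 96.24), width = 2 · t* · s/√n = 8.49

The 98% CI is wider by 8.49 - 4.63 = 3.86.
Higher confidence requires a wider interval.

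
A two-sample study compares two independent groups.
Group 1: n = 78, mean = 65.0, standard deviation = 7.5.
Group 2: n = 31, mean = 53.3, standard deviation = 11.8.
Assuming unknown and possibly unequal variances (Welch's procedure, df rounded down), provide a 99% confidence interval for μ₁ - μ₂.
(5.53, 17.87)

Difference: x̄₁ - x̄₂ = 11.70
SE = √(s₁²/n₁ + s₂²/n₂) = √(7.5²/78 + 11.8²/31) = 2.2831
df = 40.00 → 40 (Welch–Satterthwaite, rounded down)
t* = 2.704

CI: 11.70 ± 2.704 · 2.2831 = 11.70 ± 6.17 = (5.53, 17.87)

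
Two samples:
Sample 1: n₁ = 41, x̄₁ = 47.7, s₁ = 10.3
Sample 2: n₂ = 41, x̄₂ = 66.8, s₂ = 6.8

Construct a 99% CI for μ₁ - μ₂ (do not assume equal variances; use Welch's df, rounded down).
(-24.21, -13.99)

Difference: x̄₁ - x̄₂ = -19.10
SE = √(s₁²/n₁ + s₂²/n₂) = √(10.3²/41 + 6.8²/41) = 1.9275
df = 69.30 → 69 (Welch–Satterthwaite, rounded down)
t* = 2.649

CI: -19.10 ± 2.649 · 1.9275 = -19.10 ± 5.11 = (-24.21, -13.99)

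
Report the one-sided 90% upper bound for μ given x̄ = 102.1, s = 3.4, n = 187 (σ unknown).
μ ≤ 102.42

Upper bound (one-sided):
t* = 1.286 (one-sided for 90%)
Upper bound = x̄ + t* · s/√n = 102.1 + 1.286 · 3.4/√187 = 102.42

We are 90% confident that μ ≤ 102.42.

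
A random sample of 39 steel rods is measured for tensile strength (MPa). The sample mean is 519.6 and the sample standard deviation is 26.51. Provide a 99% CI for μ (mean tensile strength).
(508.09, 531.11)

t-interval (σ unknown):
df = n - 1 = 38
t* = 2.712 for 99% confidence

Margin of error = t* · s/√n = 2.712 · 26.51/√39 = 11.51

CI: (508.09, 531.11)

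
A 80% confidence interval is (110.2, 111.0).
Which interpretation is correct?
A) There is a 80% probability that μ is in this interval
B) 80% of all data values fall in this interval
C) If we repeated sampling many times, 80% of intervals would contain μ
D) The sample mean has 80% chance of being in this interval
C

A) Wrong — μ is fixed; the randomness lives in the interval, not in μ.
B) Wrong — a CI is about the parameter μ, not individual data values.
C) Correct — this is the frequentist long-run coverage interpretation.
D) Wrong — x̄ is observed and sits in the interval by construction.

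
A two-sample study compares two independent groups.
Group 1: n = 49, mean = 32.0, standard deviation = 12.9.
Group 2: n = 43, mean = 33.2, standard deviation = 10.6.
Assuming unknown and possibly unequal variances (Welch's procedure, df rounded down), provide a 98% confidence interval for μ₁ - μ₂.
(-7.01, 4.61)

Difference: x̄₁ - x̄₂ = -1.20
SE = √(s₁²/n₁ + s₂²/n₂) = √(12.9²/49 + 10.6²/43) = 2.4514
df = 89.64 → 89 (Welch–Satterthwaite, rounded down)
t* = 2.369

CI: -1.20 ± 2.369 · 2.4514 = -1.20 ± 5.81 = (-7.01, 4.61)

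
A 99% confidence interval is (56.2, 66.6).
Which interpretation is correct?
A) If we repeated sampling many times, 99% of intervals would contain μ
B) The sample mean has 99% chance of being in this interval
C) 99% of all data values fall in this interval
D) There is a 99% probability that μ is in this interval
A

A) Correct — this is the frequentist long-run coverage interpretation.
B) Wrong — x̄ is observed and sits in the interval by construction.
C) Wrong — a CI is about the parameter μ, not individual data values.
D) Wrong — μ is fixed; the randomness lives in the interval, not in μ.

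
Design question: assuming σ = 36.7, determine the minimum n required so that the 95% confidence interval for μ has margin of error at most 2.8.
n ≥ 660

For margin E ≤ 2.8:
n ≥ (z* · σ / E)²
n ≥ (1.960 · 36.7 / 2.8)²
n ≥ 659.98

Minimum n = 660 (rounding up)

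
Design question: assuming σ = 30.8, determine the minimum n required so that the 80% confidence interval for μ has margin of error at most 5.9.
n ≥ 45

For margin E ≤ 5.9:
n ≥ (z* · σ / E)²
n ≥ (1.282 · 30.8 / 5.9)²
n ≥ 44.79

Minimum n = 45 (rounding up)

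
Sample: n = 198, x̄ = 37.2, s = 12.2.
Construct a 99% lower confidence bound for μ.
μ ≥ 35.17

Lower bound (one-sided):
t* = 2.345 (one-sided for 99%)
Lower bound = x̄ - t* · s/√n = 37.2 - 2.345 · 12.2/√198 = 35.17

We are 99% confident that μ ≥ 35.17.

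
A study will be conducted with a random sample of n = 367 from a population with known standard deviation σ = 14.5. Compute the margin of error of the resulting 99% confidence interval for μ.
Margin of error = 1.95

Margin of error = z* · σ/√n
= 2.576 · 14.5/√367
= 2.576 · 14.5/19.1572
= 1.95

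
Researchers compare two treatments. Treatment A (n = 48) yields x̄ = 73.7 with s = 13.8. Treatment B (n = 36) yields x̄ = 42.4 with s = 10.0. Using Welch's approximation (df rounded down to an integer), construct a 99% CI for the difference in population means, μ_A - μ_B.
(24.45, 38.15)

Difference: x̄₁ - x̄₂ = 31.30
SE = √(s₁²/n₁ + s₂²/n₂) = √(13.8²/48 + 10.0²/36) = 2.5972
df = 81.92 → 81 (Welch–Satterthwaite, rounded down)
t* = 2.638

CI: 31.30 ± 2.638 · 2.5972 = 31.30 ± 6.85 = (24.45, 38.15)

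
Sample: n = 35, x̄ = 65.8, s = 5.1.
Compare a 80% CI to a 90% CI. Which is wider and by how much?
90% CI is wider by 0.67

df = 34
80% CI: t* = 1.307, (64.67, 66.93), width = 2 · t* · s/√n = 2.25
90% CI: t* = 1.691, (64.34, 67.26), width = 2 · t* · s/√n = 2.92

The 90% CI is wider by 2.92 - 2.25 = 0.67.
Higher confidence requires a wider interval.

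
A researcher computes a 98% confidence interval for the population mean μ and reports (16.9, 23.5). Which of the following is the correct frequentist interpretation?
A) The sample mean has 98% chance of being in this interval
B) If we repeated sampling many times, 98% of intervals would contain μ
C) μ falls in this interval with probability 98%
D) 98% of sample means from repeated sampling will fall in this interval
B

A) Wrong — x̄ is observed and sits in the interval by construction.
B) Correct — this is the frequentist long-run coverage interpretation.
C) Wrong — μ is fixed; the randomness lives in the interval, not in μ.
D) Wrong — coverage applies to intervals containing μ, not to future x̄ values.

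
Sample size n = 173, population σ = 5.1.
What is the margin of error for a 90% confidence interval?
Margin of error = 0.64

Margin of error = z* · σ/√n
= 1.645 · 5.1/√173
= 1.645 · 5.1/13.1529
= 0.64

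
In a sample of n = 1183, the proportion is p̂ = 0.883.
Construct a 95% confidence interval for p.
(0.865, 0.901)

Proportion CI:
SE = √(p̂(1-p̂)/n) = √(0.883 · 0.117 / 1183) = 0.00935

z* = 1.960
Margin = z* · SE = 1.960 · 0.00935 = 0.0183

CI: 0.883 ± 0.0183 = (0.865, 0.901)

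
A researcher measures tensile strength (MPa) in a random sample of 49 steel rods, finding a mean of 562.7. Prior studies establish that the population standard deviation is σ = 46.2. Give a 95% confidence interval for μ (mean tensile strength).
(549.76, 575.64)

z-interval (σ known):
z* = 1.960 for 95% confidence

Margin of error = z* · σ/√n = 1.960 · 46.2/√49 = 12.94

CI: (562.7 - 12.94, 562.7 + 12.94) = (549.76, 575.64)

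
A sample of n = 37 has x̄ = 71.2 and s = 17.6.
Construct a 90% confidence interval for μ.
(66.32, 76.08)

t-interval (σ unknown):
df = n - 1 = 36
t* = 1.688 for 90% confidence

Margin of error = t* · s/√n = 1.688 · 17.6/√37 = 4.88

CI: (66.32, 76.08)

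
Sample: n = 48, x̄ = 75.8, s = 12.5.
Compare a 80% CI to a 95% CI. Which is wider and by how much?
95% CI is wider by 2.57

df = 47
80% CI: t* = 1.300, (73.45, 78.15), width = 2 · t* · s/√n = 4.69
95% CI: t* = 2.012, (72.17, 79.43), width = 2 · t* · s/√n = 7.26

The 95% CI is wider by 7.26 - 4.69 = 2.57.
Higher confidence requires a wider interval.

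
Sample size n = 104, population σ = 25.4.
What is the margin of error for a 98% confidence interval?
Margin of error = 5.79

Margin of error = z* · σ/√n
= 2.326 · 25.4/√104
= 2.326 · 25.4/10.1980
= 5.79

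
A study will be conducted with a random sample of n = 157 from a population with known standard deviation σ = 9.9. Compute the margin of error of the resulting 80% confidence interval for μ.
Margin of error = 1.01

Margin of error = z* · σ/√n
= 1.282 · 9.9/√157
= 1.282 · 9.9/12.5300
= 1.01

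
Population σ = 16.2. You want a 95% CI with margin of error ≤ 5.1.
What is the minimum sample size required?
n ≥ 39

For margin E ≤ 5.1:
n ≥ (z* · σ / E)²
n ≥ (1.960 · 16.2 / 5.1)²
n ≥ 38.76

Minimum n = 39 (rounding up)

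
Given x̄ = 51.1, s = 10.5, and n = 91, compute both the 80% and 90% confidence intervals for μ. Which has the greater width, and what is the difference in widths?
90% CI is wider by 0.82

df = 90
80% CI: t* = 1.291, (49.68, 52.52), width = 2 · t* · s/√n = 2.84
90% CI: t* = 1.662, (49.27, 52.93), width = 2 · t* · s/√n = 3.66

The 90% CI is wider by 3.66 - 2.84 = 0.82.
Higher confidence requires a wider interval.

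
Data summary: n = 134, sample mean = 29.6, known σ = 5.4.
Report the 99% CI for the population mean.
(28.40, 30.80)

z-interval (σ known):
z* = 2.576 for 99% confidence

Margin of error = z* · σ/√n = 2.576 · 5.4/√134 = 1.20

CI: (29.6 - 1.20, 29.6 + 1.20) = (28.40, 30.80)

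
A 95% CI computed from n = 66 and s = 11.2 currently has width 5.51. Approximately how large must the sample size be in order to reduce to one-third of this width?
n ≈ 594

CI width ∝ 1/√n
To reduce width by factor 3, need √n to grow by 3 → need 3² = 9 times as many samples.

Current: n = 66, width = 5.51
New: n = 594, width ≈ 1.81

Width reduced by factor of 5.51/1.81 = 3.04.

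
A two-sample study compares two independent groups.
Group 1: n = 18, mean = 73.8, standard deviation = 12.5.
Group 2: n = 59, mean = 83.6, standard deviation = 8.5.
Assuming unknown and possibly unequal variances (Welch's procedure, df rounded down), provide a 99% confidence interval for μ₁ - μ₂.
(-18.67, -0.93)

Difference: x̄₁ - x̄₂ = -9.80
SE = √(s₁²/n₁ + s₂²/n₂) = √(12.5²/18 + 8.5²/59) = 3.1472
df = 22.01 → 22 (Welch–Satterthwaite, rounded down)
t* = 2.819

CI: -9.80 ± 2.819 · 3.1472 = -9.80 ± 8.87 = (-18.67, -0.93)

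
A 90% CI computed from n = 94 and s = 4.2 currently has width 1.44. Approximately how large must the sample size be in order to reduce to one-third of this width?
n ≈ 846

CI width ∝ 1/√n
To reduce width by factor 3, need √n to grow by 3 → need 3² = 9 times as many samples.

Current: n = 94, width = 1.44
New: n = 846, width ≈ 0.48

Width reduced by factor of 1.44/0.48 = 3.00.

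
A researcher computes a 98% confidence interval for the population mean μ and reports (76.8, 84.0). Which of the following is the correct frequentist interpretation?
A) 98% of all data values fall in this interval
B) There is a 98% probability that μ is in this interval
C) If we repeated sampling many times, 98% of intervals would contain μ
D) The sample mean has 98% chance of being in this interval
C

A) Wrong — a CI is about the parameter μ, not individual data values.
B) Wrong — μ is fixed; the randomness lives in the interval, not in μ.
C) Correct — this is the frequentist long-run coverage interpretation.
D) Wrong — x̄ is observed and sits in the interval by construction.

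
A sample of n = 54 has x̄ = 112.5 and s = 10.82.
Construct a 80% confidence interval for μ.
(110.59, 114.41)

t-interval (σ unknown):
df = n - 1 = 53
t* = 1.298 for 80% confidence

Margin of error = t* · s/√n = 1.298 · 10.82/√54 = 1.91

CI: (110.59, 114.41)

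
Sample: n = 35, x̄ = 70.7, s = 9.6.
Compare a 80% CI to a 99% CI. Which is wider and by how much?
99% CI is wider by 4.61

df = 34
80% CI: t* = 1.307, (68.58, 72.82), width = 2 · t* · s/√n = 4.24
99% CI: t* = 2.728, (66.27, 75.13), width = 2 · t* · s/√n = 8.85

The 99% CI is wider by 8.85 - 4.24 = 4.61.
Higher confidence requires a wider interval.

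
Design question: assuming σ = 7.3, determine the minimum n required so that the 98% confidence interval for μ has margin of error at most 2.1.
n ≥ 66

For margin E ≤ 2.1:
n ≥ (z* · σ / E)²
n ≥ (2.326 · 7.3 / 2.1)²
n ≥ 65.38

Minimum n = 66 (rounding up)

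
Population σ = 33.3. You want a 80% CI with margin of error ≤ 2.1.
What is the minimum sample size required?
n ≥ 414

For margin E ≤ 2.1:
n ≥ (z* · σ / E)²
n ≥ (1.282 · 33.3 / 2.1)²
n ≥ 413.26

Minimum n = 414 (rounding up)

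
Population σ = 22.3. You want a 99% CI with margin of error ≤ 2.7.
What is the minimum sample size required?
n ≥ 453

For margin E ≤ 2.7:
n ≥ (z* · σ / E)²
n ≥ (2.576 · 22.3 / 2.7)²
n ≥ 452.66

Minimum n = 453 (rounding up)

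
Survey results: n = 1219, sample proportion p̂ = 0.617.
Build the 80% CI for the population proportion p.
(0.599, 0.635)

Proportion CI:
SE = √(p̂(1-p̂)/n) = √(0.617 · 0.383 / 1219) = 0.01392

z* = 1.282
Margin = z* · SE = 1.282 · 0.01392 = 0.0178

CI: 0.617 ± 0.0178 = (0.599, 0.635)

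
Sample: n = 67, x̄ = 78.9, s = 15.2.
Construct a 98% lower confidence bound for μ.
μ ≥ 75.01

Lower bound (one-sided):
t* = 2.095 (one-sided for 98%)
Lower bound = x̄ - t* · s/√n = 78.9 - 2.095 · 15.2/√67 = 75.01

We are 98% confident that μ ≥ 75.01.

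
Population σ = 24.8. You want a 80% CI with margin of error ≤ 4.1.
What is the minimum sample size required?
n ≥ 61

For margin E ≤ 4.1:
n ≥ (z* · σ / E)²
n ≥ (1.282 · 24.8 / 4.1)²
n ≥ 60.13

Minimum n = 61 (rounding up)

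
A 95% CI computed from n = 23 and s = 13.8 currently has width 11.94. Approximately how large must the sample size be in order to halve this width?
n ≈ 92

CI width ∝ 1/√n
To reduce width by factor 2, need √n to grow by 2 → need 2² = 4 times as many samples.

Current: n = 23, width = 11.94
New: n = 92, width ≈ 5.71

Width reduced by factor of 11.94/5.71 = 2.09.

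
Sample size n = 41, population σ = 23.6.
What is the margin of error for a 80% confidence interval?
Margin of error = 4.73

Margin of error = z* · σ/√n
= 1.282 · 23.6/√41
= 1.282 · 23.6/6.4031
= 4.73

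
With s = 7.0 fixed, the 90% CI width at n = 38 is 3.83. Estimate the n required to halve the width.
n ≈ 152

CI width ∝ 1/√n
To reduce width by factor 2, need √n to grow by 2 → need 2² = 4 times as many samples.

Current: n = 38, width = 3.83
New: n = 152, width ≈ 1.88

Width reduced by factor of 3.83/1.88 = 2.04.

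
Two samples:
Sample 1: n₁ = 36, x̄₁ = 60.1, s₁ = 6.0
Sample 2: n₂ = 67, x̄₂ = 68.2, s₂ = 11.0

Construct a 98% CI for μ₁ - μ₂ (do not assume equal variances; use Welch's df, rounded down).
(-12.06, -4.14)

Difference: x̄₁ - x̄₂ = -8.10
SE = √(s₁²/n₁ + s₂²/n₂) = √(6.0²/36 + 11.0²/67) = 1.6751
df = 100.96 → 100 (Welch–Satterthwaite, rounded down)
t* = 2.364

CI: -8.10 ± 2.364 · 1.6751 = -8.10 ± 3.96 = (-12.06, -4.14)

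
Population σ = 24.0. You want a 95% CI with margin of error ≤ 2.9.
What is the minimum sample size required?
n ≥ 264

For margin E ≤ 2.9:
n ≥ (z* · σ / E)²
n ≥ (1.960 · 24.0 / 2.9)²
n ≥ 263.11

Minimum n = 264 (rounding up)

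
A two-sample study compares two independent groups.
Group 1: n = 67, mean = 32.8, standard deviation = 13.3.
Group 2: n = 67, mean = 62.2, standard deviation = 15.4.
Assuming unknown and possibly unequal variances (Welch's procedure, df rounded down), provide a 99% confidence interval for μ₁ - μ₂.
(-35.90, -22.90)

Difference: x̄₁ - x̄₂ = -29.40
SE = √(s₁²/n₁ + s₂²/n₂) = √(13.3²/67 + 15.4²/67) = 2.4859
df = 129.26 → 129 (Welch–Satterthwaite, rounded down)
t* = 2.614

CI: -29.40 ± 2.614 · 2.4859 = -29.40 ± 6.50 = (-35.90, -22.90)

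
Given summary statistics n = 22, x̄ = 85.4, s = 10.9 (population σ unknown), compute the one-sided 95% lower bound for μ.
μ ≥ 81.40

Lower bound (one-sided):
t* = 1.721 (one-sided for 95%)
Lower bound = x̄ - t* · s/√n = 85.4 - 1.721 · 10.9/√22 = 81.40

We are 95% confident that μ ≥ 81.40.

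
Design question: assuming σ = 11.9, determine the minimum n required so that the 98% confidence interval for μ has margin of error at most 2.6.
n ≥ 114

For margin E ≤ 2.6:
n ≥ (z* · σ / E)²
n ≥ (2.326 · 11.9 / 2.6)²
n ≥ 113.34

Minimum n = 114 (rounding up)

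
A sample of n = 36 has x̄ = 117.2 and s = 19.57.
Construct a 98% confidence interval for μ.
(109.25, 125.15)

t-interval (σ unknown):
df = n - 1 = 35
t* = 2.438 for 98% confidence

Margin of error = t* · s/√n = 2.438 · 19.57/√36 = 7.95

CI: (109.25, 125.15)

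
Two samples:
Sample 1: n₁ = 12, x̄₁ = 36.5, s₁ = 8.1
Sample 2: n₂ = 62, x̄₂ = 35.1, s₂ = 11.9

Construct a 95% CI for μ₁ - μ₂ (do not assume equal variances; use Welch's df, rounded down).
(-4.39, 7.19)

Difference: x̄₁ - x̄₂ = 1.40
SE = √(s₁²/n₁ + s₂²/n₂) = √(8.1²/12 + 11.9²/62) = 2.7842
df = 21.44 → 21 (Welch–Satterthwaite, rounded down)
t* = 2.080

CI: 1.40 ± 2.080 · 2.7842 = 1.40 ± 5.79 = (-4.39, 7.19)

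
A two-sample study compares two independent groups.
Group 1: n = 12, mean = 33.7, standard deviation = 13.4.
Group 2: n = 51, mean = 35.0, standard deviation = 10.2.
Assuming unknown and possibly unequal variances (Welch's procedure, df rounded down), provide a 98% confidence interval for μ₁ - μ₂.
(-12.12, 9.52)

Difference: x̄₁ - x̄₂ = -1.30
SE = √(s₁²/n₁ + s₂²/n₂) = √(13.4²/12 + 10.2²/51) = 4.1235
df = 14.15 → 14 (Welch–Satterthwaite, rounded down)
t* = 2.624

CI: -1.30 ± 2.624 · 4.1235 = -1.30 ± 10.82 = (-12.12, 9.52)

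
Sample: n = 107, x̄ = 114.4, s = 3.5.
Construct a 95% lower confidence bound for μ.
μ ≥ 113.84

Lower bound (one-sided):
t* = 1.659 (one-sided for 95%)
Lower bound = x̄ - t* · s/√n = 114.4 - 1.659 · 3.5/√107 = 113.84

We are 95% confident that μ ≥ 113.84.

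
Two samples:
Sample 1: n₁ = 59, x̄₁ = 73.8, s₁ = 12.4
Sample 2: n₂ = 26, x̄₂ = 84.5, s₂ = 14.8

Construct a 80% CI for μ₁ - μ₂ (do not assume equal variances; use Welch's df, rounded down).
(-15.03, -6.37)

Difference: x̄₁ - x̄₂ = -10.70
SE = √(s₁²/n₁ + s₂²/n₂) = √(12.4²/59 + 14.8²/26) = 3.3213
df = 41.16 → 41 (Welch–Satterthwaite, rounded down)
t* = 1.303

CI: -10.70 ± 1.303 · 3.3213 = -10.70 ± 4.33 = (-15.03, -6.37)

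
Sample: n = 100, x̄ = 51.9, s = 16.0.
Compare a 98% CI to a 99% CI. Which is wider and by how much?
99% CI is wider by 0.83

df = 99
98% CI: t* = 2.365, (48.12, 55.68), width = 2 · t* · s/√n = 7.57
99% CI: t* = 2.626, (47.70, 56.10), width = 2 · t* · s/√n = 8.40

The 99% CI is wider by 8.40 - 7.57 = 0.83.
Higher confidence requires a wider interval.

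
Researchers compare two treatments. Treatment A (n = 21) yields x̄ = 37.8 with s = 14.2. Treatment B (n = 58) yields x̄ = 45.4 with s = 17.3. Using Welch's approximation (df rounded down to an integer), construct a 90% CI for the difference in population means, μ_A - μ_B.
(-14.06, -1.14)

Difference: x̄₁ - x̄₂ = -7.60
SE = √(s₁²/n₁ + s₂²/n₂) = √(14.2²/21 + 17.3²/58) = 3.8421
df = 42.92 → 42 (Welch–Satterthwaite, rounded down)
t* = 1.682

CI: -7.60 ± 1.682 · 3.8421 = -7.60 ± 6.46 = (-14.06, -1.14)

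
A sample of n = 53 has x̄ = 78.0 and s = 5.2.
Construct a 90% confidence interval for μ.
(76.80, 79.20)

t-interval (σ unknown):
df = n - 1 = 52
t* = 1.675 for 90% confidence

Margin of error = t* · s/√n = 1.675 · 5.2/√53 = 1.20

CI: (76.80, 79.20)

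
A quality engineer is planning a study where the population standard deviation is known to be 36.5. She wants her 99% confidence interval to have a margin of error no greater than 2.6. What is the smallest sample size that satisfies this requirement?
n ≥ 1308

For margin E ≤ 2.6:
n ≥ (z* · σ / E)²
n ≥ (2.576 · 36.5 / 2.6)²
n ≥ 1307.77

Minimum n = 1308 (rounding up)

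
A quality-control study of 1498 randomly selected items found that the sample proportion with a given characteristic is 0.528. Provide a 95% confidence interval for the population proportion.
(0.503, 0.553)

Proportion CI:
SE = √(p̂(1-p̂)/n) = √(0.528 · 0.472 / 1498) = 0.01290

z* = 1.960
Margin = z* · SE = 1.960 · 0.01290 = 0.0253

CI: 0.528 ± 0.0253 = (0.503, 0.553)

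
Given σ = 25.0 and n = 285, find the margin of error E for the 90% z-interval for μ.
Margin of error = 2.44

Margin of error = z* · σ/√n
= 1.645 · 25.0/√285
= 1.645 · 25.0/16.8819
= 2.44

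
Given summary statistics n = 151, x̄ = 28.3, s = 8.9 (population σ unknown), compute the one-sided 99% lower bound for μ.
μ ≥ 26.60

Lower bound (one-sided):
t* = 2.351 (one-sided for 99%)
Lower bound = x̄ - t* · s/√n = 28.3 - 2.351 · 8.9/√151 = 26.60

We are 99% confident that μ ≥ 26.60.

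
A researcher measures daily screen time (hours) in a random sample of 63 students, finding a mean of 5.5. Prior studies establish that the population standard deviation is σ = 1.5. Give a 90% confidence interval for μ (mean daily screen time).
(5.19, 5.81)

z-interval (σ known):
z* = 1.645 for 90% confidence

Margin of error = z* · σ/√n = 1.645 · 1.5/√63 = 0.31

CI: (5.5 - 0.31, 5.5 + 0.31) = (5.19, 5.81)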